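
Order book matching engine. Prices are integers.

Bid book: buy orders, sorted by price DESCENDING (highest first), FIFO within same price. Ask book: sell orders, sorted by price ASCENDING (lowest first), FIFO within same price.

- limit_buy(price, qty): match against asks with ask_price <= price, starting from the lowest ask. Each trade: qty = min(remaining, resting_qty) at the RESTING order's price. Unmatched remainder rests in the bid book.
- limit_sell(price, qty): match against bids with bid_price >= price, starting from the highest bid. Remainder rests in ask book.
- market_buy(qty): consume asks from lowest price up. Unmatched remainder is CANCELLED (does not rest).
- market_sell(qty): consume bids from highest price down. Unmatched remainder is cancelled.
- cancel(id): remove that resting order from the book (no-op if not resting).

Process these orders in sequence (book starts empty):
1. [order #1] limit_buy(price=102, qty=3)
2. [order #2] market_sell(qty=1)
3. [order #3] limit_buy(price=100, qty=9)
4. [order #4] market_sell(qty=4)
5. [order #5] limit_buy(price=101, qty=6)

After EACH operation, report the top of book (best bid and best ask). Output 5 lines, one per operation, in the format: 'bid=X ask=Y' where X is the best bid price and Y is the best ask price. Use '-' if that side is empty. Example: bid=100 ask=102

After op 1 [order #1] limit_buy(price=102, qty=3): fills=none; bids=[#1:3@102] asks=[-]
After op 2 [order #2] market_sell(qty=1): fills=#1x#2:1@102; bids=[#1:2@102] asks=[-]
After op 3 [order #3] limit_buy(price=100, qty=9): fills=none; bids=[#1:2@102 #3:9@100] asks=[-]
After op 4 [order #4] market_sell(qty=4): fills=#1x#4:2@102 #3x#4:2@100; bids=[#3:7@100] asks=[-]
After op 5 [order #5] limit_buy(price=101, qty=6): fills=none; bids=[#5:6@101 #3:7@100] asks=[-]

Answer: bid=102 ask=-
bid=102 ask=-
bid=102 ask=-
bid=100 ask=-
bid=101 ask=-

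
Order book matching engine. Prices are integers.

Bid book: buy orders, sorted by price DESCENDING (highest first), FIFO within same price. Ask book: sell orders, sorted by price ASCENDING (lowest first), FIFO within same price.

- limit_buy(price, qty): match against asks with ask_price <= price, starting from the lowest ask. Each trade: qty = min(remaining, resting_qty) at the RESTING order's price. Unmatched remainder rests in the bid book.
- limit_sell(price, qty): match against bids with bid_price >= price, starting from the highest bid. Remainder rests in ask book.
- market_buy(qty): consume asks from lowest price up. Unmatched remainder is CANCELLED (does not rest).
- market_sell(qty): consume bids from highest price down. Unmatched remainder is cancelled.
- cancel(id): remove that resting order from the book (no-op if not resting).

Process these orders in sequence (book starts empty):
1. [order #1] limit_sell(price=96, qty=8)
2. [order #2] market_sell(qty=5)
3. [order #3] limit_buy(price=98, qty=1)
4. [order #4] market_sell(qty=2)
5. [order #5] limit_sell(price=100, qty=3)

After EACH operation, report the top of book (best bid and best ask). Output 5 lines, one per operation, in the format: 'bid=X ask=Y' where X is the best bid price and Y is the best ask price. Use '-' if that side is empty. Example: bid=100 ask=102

Answer: bid=- ask=96
bid=- ask=96
bid=- ask=96
bid=- ask=96
bid=- ask=96

Derivation:
After op 1 [order #1] limit_sell(price=96, qty=8): fills=none; bids=[-] asks=[#1:8@96]
After op 2 [order #2] market_sell(qty=5): fills=none; bids=[-] asks=[#1:8@96]
After op 3 [order #3] limit_buy(price=98, qty=1): fills=#3x#1:1@96; bids=[-] asks=[#1:7@96]
After op 4 [order #4] market_sell(qty=2): fills=none; bids=[-] asks=[#1:7@96]
After op 5 [order #5] limit_sell(price=100, qty=3): fills=none; bids=[-] asks=[#1:7@96 #5:3@100]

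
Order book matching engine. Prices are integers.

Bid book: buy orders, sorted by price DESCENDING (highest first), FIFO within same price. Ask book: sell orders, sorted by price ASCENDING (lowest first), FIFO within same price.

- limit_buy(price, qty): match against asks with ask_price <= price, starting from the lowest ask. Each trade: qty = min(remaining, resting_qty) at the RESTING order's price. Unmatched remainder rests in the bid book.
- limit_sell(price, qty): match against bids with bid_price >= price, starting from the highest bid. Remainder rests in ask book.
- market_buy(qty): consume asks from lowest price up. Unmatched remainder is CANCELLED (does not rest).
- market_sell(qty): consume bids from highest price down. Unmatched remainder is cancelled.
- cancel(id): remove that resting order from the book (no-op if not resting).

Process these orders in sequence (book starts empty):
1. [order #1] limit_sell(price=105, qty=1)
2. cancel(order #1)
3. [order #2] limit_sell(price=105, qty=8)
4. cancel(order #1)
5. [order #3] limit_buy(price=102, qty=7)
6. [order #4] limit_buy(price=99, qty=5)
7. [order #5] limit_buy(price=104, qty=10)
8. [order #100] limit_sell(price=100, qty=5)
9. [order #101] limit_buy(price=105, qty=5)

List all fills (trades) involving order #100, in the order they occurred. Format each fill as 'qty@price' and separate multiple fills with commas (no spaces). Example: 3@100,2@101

Answer: 5@104

Derivation:
After op 1 [order #1] limit_sell(price=105, qty=1): fills=none; bids=[-] asks=[#1:1@105]
After op 2 cancel(order #1): fills=none; bids=[-] asks=[-]
After op 3 [order #2] limit_sell(price=105, qty=8): fills=none; bids=[-] asks=[#2:8@105]
After op 4 cancel(order #1): fills=none; bids=[-] asks=[#2:8@105]
After op 5 [order #3] limit_buy(price=102, qty=7): fills=none; bids=[#3:7@102] asks=[#2:8@105]
After op 6 [order #4] limit_buy(price=99, qty=5): fills=none; bids=[#3:7@102 #4:5@99] asks=[#2:8@105]
After op 7 [order #5] limit_buy(price=104, qty=10): fills=none; bids=[#5:10@104 #3:7@102 #4:5@99] asks=[#2:8@105]
After op 8 [order #100] limit_sell(price=100, qty=5): fills=#5x#100:5@104; bids=[#5:5@104 #3:7@102 #4:5@99] asks=[#2:8@105]
After op 9 [order #101] limit_buy(price=105, qty=5): fills=#101x#2:5@105; bids=[#5:5@104 #3:7@102 #4:5@99] asks=[#2:3@105]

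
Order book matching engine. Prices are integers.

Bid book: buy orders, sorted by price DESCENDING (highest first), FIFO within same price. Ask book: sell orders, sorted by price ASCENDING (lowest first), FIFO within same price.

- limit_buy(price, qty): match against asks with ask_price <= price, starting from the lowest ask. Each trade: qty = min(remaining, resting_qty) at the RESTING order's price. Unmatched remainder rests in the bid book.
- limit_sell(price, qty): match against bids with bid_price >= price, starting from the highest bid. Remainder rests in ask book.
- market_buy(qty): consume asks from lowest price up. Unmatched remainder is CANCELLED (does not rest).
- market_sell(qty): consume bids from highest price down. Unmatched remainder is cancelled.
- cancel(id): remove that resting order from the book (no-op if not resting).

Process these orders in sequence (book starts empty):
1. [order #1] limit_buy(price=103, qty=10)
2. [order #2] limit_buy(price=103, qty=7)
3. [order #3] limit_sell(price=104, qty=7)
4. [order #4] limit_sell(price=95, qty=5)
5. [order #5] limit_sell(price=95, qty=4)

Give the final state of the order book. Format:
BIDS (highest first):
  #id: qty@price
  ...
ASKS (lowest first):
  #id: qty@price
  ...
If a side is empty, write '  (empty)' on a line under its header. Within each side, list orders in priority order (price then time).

Answer: BIDS (highest first):
  #1: 1@103
  #2: 7@103
ASKS (lowest first):
  #3: 7@104

Derivation:
After op 1 [order #1] limit_buy(price=103, qty=10): fills=none; bids=[#1:10@103] asks=[-]
After op 2 [order #2] limit_buy(price=103, qty=7): fills=none; bids=[#1:10@103 #2:7@103] asks=[-]
After op 3 [order #3] limit_sell(price=104, qty=7): fills=none; bids=[#1:10@103 #2:7@103] asks=[#3:7@104]
After op 4 [order #4] limit_sell(price=95, qty=5): fills=#1x#4:5@103; bids=[#1:5@103 #2:7@103] asks=[#3:7@104]
After op 5 [order #5] limit_sell(price=95, qty=4): fills=#1x#5:4@103; bids=[#1:1@103 #2:7@103] asks=[#3:7@104]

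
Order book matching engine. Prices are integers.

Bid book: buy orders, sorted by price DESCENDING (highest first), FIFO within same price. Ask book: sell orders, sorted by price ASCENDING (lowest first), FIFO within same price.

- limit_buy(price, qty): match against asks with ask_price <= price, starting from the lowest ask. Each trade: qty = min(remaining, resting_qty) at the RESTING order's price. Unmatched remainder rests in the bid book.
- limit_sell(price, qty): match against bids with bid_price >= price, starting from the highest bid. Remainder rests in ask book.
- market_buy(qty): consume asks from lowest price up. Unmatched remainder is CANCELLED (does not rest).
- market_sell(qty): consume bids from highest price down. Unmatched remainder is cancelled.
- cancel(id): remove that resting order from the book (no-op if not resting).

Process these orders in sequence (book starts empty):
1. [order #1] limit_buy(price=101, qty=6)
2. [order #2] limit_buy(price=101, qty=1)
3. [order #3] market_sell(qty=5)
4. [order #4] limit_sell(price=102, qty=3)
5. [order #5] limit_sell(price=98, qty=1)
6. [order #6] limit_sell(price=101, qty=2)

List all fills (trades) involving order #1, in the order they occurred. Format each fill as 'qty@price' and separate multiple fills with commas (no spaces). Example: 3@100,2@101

After op 1 [order #1] limit_buy(price=101, qty=6): fills=none; bids=[#1:6@101] asks=[-]
After op 2 [order #2] limit_buy(price=101, qty=1): fills=none; bids=[#1:6@101 #2:1@101] asks=[-]
After op 3 [order #3] market_sell(qty=5): fills=#1x#3:5@101; bids=[#1:1@101 #2:1@101] asks=[-]
After op 4 [order #4] limit_sell(price=102, qty=3): fills=none; bids=[#1:1@101 #2:1@101] asks=[#4:3@102]
After op 5 [order #5] limit_sell(price=98, qty=1): fills=#1x#5:1@101; bids=[#2:1@101] asks=[#4:3@102]
After op 6 [order #6] limit_sell(price=101, qty=2): fills=#2x#6:1@101; bids=[-] asks=[#6:1@101 #4:3@102]

Answer: 5@101,1@101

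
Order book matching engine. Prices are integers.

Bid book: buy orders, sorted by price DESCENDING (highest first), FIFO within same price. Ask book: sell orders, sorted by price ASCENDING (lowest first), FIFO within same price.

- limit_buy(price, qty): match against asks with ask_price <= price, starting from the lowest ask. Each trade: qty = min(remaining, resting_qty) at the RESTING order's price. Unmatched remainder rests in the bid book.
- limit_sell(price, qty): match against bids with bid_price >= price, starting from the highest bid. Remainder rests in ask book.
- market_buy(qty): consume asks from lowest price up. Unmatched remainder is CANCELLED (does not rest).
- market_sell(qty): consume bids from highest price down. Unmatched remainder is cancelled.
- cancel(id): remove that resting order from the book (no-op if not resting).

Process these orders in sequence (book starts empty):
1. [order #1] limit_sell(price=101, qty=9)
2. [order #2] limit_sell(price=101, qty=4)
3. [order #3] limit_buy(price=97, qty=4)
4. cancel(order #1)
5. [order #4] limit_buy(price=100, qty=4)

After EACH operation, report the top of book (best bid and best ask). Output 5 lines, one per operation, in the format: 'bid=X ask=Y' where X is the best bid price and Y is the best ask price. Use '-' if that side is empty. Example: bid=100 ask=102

After op 1 [order #1] limit_sell(price=101, qty=9): fills=none; bids=[-] asks=[#1:9@101]
After op 2 [order #2] limit_sell(price=101, qty=4): fills=none; bids=[-] asks=[#1:9@101 #2:4@101]
After op 3 [order #3] limit_buy(price=97, qty=4): fills=none; bids=[#3:4@97] asks=[#1:9@101 #2:4@101]
After op 4 cancel(order #1): fills=none; bids=[#3:4@97] asks=[#2:4@101]
After op 5 [order #4] limit_buy(price=100, qty=4): fills=none; bids=[#4:4@100 #3:4@97] asks=[#2:4@101]

Answer: bid=- ask=101
bid=- ask=101
bid=97 ask=101
bid=97 ask=101
bid=100 ask=101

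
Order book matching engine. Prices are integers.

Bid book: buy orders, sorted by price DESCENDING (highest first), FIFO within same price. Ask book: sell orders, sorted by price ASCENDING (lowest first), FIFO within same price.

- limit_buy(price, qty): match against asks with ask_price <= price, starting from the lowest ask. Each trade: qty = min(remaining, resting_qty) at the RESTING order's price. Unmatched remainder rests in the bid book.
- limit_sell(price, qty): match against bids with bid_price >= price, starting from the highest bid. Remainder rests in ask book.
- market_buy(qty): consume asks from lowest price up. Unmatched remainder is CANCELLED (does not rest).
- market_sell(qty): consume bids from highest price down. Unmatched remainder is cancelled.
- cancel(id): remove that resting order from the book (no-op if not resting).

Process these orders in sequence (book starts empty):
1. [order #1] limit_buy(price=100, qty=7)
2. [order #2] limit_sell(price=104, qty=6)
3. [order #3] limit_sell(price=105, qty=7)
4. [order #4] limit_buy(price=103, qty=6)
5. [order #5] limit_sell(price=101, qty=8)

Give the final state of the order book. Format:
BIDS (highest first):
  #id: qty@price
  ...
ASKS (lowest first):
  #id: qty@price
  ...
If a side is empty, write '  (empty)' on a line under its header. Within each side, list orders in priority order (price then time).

Answer: BIDS (highest first):
  #1: 7@100
ASKS (lowest first):
  #5: 2@101
  #2: 6@104
  #3: 7@105

Derivation:
After op 1 [order #1] limit_buy(price=100, qty=7): fills=none; bids=[#1:7@100] asks=[-]
After op 2 [order #2] limit_sell(price=104, qty=6): fills=none; bids=[#1:7@100] asks=[#2:6@104]
After op 3 [order #3] limit_sell(price=105, qty=7): fills=none; bids=[#1:7@100] asks=[#2:6@104 #3:7@105]
After op 4 [order #4] limit_buy(price=103, qty=6): fills=none; bids=[#4:6@103 #1:7@100] asks=[#2:6@104 #3:7@105]
After op 5 [order #5] limit_sell(price=101, qty=8): fills=#4x#5:6@103; bids=[#1:7@100] asks=[#5:2@101 #2:6@104 #3:7@105]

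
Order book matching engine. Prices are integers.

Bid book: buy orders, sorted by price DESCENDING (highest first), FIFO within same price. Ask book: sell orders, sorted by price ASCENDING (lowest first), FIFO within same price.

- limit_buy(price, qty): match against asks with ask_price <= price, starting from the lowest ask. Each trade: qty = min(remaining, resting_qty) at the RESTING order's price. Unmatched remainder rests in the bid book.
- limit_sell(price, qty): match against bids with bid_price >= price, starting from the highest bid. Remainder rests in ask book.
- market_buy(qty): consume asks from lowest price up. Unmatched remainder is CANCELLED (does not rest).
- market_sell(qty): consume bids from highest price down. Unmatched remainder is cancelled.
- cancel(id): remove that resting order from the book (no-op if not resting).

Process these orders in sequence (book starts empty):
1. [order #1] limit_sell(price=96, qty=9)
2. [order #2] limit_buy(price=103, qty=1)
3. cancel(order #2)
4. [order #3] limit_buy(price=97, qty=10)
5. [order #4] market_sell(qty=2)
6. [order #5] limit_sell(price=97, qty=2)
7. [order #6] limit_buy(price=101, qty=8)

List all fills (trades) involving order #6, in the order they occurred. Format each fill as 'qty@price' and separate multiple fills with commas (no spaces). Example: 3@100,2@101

After op 1 [order #1] limit_sell(price=96, qty=9): fills=none; bids=[-] asks=[#1:9@96]
After op 2 [order #2] limit_buy(price=103, qty=1): fills=#2x#1:1@96; bids=[-] asks=[#1:8@96]
After op 3 cancel(order #2): fills=none; bids=[-] asks=[#1:8@96]
After op 4 [order #3] limit_buy(price=97, qty=10): fills=#3x#1:8@96; bids=[#3:2@97] asks=[-]
After op 5 [order #4] market_sell(qty=2): fills=#3x#4:2@97; bids=[-] asks=[-]
After op 6 [order #5] limit_sell(price=97, qty=2): fills=none; bids=[-] asks=[#5:2@97]
After op 7 [order #6] limit_buy(price=101, qty=8): fills=#6x#5:2@97; bids=[#6:6@101] asks=[-]

Answer: 2@97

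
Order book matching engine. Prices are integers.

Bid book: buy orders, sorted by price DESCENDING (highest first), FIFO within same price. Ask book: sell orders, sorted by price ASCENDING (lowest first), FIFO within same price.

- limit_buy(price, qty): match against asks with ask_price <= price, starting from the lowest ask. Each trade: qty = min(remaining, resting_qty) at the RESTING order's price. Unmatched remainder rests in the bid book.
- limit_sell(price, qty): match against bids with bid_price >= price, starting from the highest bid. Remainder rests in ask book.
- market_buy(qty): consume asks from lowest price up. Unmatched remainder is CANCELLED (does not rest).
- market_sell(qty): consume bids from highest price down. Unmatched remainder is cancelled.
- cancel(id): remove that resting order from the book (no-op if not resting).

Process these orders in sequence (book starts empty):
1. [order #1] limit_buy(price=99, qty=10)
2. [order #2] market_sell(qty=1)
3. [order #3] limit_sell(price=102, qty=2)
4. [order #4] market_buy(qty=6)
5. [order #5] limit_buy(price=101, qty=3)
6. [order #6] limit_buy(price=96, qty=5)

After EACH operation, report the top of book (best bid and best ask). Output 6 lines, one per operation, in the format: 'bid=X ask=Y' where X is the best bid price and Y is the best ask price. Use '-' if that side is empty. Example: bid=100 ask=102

After op 1 [order #1] limit_buy(price=99, qty=10): fills=none; bids=[#1:10@99] asks=[-]
After op 2 [order #2] market_sell(qty=1): fills=#1x#2:1@99; bids=[#1:9@99] asks=[-]
After op 3 [order #3] limit_sell(price=102, qty=2): fills=none; bids=[#1:9@99] asks=[#3:2@102]
After op 4 [order #4] market_buy(qty=6): fills=#4x#3:2@102; bids=[#1:9@99] asks=[-]
After op 5 [order #5] limit_buy(price=101, qty=3): fills=none; bids=[#5:3@101 #1:9@99] asks=[-]
After op 6 [order #6] limit_buy(price=96, qty=5): fills=none; bids=[#5:3@101 #1:9@99 #6:5@96] asks=[-]

Answer: bid=99 ask=-
bid=99 ask=-
bid=99 ask=102
bid=99 ask=-
bid=101 ask=-
bid=101 ask=-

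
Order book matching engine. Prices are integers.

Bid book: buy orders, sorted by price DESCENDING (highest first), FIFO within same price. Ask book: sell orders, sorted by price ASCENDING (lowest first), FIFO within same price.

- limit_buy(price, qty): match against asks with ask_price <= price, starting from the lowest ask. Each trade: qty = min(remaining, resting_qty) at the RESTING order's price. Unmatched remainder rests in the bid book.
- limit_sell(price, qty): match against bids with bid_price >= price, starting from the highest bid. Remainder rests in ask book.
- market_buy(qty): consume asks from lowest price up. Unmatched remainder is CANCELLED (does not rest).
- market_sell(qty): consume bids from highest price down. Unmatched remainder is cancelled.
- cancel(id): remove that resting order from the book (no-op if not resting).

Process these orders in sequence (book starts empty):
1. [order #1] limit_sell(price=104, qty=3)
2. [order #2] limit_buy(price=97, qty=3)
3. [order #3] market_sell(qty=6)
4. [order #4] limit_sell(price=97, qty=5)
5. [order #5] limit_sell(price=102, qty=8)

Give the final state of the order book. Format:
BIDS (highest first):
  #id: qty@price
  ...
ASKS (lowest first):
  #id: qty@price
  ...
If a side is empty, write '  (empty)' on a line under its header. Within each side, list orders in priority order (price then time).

After op 1 [order #1] limit_sell(price=104, qty=3): fills=none; bids=[-] asks=[#1:3@104]
After op 2 [order #2] limit_buy(price=97, qty=3): fills=none; bids=[#2:3@97] asks=[#1:3@104]
After op 3 [order #3] market_sell(qty=6): fills=#2x#3:3@97; bids=[-] asks=[#1:3@104]
After op 4 [order #4] limit_sell(price=97, qty=5): fills=none; bids=[-] asks=[#4:5@97 #1:3@104]
After op 5 [order #5] limit_sell(price=102, qty=8): fills=none; bids=[-] asks=[#4:5@97 #5:8@102 #1:3@104]

Answer: BIDS (highest first):
  (empty)
ASKS (lowest first):
  #4: 5@97
  #5: 8@102
  #1: 3@104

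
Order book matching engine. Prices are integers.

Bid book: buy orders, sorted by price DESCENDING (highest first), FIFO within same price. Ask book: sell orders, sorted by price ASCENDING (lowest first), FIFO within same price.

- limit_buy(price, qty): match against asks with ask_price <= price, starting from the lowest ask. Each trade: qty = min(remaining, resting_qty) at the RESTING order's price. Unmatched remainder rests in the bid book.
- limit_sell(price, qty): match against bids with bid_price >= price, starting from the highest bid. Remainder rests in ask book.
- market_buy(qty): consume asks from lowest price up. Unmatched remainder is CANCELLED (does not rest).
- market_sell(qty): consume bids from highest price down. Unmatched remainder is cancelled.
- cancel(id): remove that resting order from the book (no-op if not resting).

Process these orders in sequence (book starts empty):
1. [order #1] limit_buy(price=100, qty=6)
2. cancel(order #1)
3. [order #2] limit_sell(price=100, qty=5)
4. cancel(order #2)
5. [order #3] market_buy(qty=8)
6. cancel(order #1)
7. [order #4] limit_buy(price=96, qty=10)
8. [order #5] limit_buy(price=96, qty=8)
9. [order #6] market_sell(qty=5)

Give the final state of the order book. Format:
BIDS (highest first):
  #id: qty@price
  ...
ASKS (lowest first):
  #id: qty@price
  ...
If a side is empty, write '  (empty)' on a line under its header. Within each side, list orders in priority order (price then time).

After op 1 [order #1] limit_buy(price=100, qty=6): fills=none; bids=[#1:6@100] asks=[-]
After op 2 cancel(order #1): fills=none; bids=[-] asks=[-]
After op 3 [order #2] limit_sell(price=100, qty=5): fills=none; bids=[-] asks=[#2:5@100]
After op 4 cancel(order #2): fills=none; bids=[-] asks=[-]
After op 5 [order #3] market_buy(qty=8): fills=none; bids=[-] asks=[-]
After op 6 cancel(order #1): fills=none; bids=[-] asks=[-]
After op 7 [order #4] limit_buy(price=96, qty=10): fills=none; bids=[#4:10@96] asks=[-]
After op 8 [order #5] limit_buy(price=96, qty=8): fills=none; bids=[#4:10@96 #5:8@96] asks=[-]
After op 9 [order #6] market_sell(qty=5): fills=#4x#6:5@96; bids=[#4:5@96 #5:8@96] asks=[-]

Answer: BIDS (highest first):
  #4: 5@96
  #5: 8@96
ASKS (lowest first):
  (empty)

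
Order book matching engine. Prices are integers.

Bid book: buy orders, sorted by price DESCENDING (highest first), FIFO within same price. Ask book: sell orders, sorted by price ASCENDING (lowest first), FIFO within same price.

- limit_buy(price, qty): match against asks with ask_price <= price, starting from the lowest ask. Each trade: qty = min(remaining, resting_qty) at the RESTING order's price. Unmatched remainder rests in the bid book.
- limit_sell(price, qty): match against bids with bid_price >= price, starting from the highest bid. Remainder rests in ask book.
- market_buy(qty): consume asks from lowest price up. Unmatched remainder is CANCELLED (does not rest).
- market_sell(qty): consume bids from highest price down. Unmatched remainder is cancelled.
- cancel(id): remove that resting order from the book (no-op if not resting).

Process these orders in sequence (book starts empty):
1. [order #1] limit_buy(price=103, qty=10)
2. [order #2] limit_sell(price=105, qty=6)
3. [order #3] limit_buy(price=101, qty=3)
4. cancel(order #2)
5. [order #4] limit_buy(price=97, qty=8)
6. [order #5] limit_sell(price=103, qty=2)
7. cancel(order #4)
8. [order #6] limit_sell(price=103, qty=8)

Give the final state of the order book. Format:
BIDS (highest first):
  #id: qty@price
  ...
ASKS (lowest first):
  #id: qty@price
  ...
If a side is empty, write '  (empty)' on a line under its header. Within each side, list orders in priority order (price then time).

After op 1 [order #1] limit_buy(price=103, qty=10): fills=none; bids=[#1:10@103] asks=[-]
After op 2 [order #2] limit_sell(price=105, qty=6): fills=none; bids=[#1:10@103] asks=[#2:6@105]
After op 3 [order #3] limit_buy(price=101, qty=3): fills=none; bids=[#1:10@103 #3:3@101] asks=[#2:6@105]
After op 4 cancel(order #2): fills=none; bids=[#1:10@103 #3:3@101] asks=[-]
After op 5 [order #4] limit_buy(price=97, qty=8): fills=none; bids=[#1:10@103 #3:3@101 #4:8@97] asks=[-]
After op 6 [order #5] limit_sell(price=103, qty=2): fills=#1x#5:2@103; bids=[#1:8@103 #3:3@101 #4:8@97] asks=[-]
After op 7 cancel(order #4): fills=none; bids=[#1:8@103 #3:3@101] asks=[-]
After op 8 [order #6] limit_sell(price=103, qty=8): fills=#1x#6:8@103; bids=[#3:3@101] asks=[-]

Answer: BIDS (highest first):
  #3: 3@101
ASKS (lowest first):
  (empty)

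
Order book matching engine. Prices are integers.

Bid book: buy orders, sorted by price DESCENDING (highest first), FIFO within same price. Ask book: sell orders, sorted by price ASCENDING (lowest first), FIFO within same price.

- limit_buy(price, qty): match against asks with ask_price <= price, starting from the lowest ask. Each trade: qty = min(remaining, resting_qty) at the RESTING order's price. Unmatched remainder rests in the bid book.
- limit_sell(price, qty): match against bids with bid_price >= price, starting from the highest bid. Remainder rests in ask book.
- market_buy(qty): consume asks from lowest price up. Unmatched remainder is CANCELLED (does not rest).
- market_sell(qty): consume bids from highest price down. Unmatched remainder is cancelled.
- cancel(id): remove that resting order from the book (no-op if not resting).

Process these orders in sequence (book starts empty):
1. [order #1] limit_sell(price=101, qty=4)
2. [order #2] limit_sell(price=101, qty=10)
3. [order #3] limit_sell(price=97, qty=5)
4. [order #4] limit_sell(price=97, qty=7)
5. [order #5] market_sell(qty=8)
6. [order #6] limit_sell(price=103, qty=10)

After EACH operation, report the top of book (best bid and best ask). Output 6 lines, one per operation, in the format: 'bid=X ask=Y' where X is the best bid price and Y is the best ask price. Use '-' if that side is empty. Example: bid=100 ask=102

After op 1 [order #1] limit_sell(price=101, qty=4): fills=none; bids=[-] asks=[#1:4@101]
After op 2 [order #2] limit_sell(price=101, qty=10): fills=none; bids=[-] asks=[#1:4@101 #2:10@101]
After op 3 [order #3] limit_sell(price=97, qty=5): fills=none; bids=[-] asks=[#3:5@97 #1:4@101 #2:10@101]
After op 4 [order #4] limit_sell(price=97, qty=7): fills=none; bids=[-] asks=[#3:5@97 #4:7@97 #1:4@101 #2:10@101]
After op 5 [order #5] market_sell(qty=8): fills=none; bids=[-] asks=[#3:5@97 #4:7@97 #1:4@101 #2:10@101]
After op 6 [order #6] limit_sell(price=103, qty=10): fills=none; bids=[-] asks=[#3:5@97 #4:7@97 #1:4@101 #2:10@101 #6:10@103]

Answer: bid=- ask=101
bid=- ask=101
bid=- ask=97
bid=- ask=97
bid=- ask=97
bid=- ask=97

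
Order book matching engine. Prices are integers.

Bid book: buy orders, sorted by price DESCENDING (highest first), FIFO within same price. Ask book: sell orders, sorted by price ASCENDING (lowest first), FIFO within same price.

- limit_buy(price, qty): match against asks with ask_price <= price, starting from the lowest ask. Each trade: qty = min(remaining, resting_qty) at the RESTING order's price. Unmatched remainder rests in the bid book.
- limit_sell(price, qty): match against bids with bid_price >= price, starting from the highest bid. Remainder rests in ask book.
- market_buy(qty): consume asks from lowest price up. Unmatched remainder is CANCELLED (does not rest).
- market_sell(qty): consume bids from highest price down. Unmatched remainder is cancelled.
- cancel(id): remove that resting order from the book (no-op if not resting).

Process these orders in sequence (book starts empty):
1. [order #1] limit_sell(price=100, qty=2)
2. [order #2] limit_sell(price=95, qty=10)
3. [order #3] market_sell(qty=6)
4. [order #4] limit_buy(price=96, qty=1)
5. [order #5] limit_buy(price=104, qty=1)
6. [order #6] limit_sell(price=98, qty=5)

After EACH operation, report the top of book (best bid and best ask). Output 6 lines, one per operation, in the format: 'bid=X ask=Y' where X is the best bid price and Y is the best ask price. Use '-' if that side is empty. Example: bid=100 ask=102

Answer: bid=- ask=100
bid=- ask=95
bid=- ask=95
bid=- ask=95
bid=- ask=95
bid=- ask=95

Derivation:
After op 1 [order #1] limit_sell(price=100, qty=2): fills=none; bids=[-] asks=[#1:2@100]
After op 2 [order #2] limit_sell(price=95, qty=10): fills=none; bids=[-] asks=[#2:10@95 #1:2@100]
After op 3 [order #3] market_sell(qty=6): fills=none; bids=[-] asks=[#2:10@95 #1:2@100]
After op 4 [order #4] limit_buy(price=96, qty=1): fills=#4x#2:1@95; bids=[-] asks=[#2:9@95 #1:2@100]
After op 5 [order #5] limit_buy(price=104, qty=1): fills=#5x#2:1@95; bids=[-] asks=[#2:8@95 #1:2@100]
After op 6 [order #6] limit_sell(price=98, qty=5): fills=none; bids=[-] asks=[#2:8@95 #6:5@98 #1:2@100]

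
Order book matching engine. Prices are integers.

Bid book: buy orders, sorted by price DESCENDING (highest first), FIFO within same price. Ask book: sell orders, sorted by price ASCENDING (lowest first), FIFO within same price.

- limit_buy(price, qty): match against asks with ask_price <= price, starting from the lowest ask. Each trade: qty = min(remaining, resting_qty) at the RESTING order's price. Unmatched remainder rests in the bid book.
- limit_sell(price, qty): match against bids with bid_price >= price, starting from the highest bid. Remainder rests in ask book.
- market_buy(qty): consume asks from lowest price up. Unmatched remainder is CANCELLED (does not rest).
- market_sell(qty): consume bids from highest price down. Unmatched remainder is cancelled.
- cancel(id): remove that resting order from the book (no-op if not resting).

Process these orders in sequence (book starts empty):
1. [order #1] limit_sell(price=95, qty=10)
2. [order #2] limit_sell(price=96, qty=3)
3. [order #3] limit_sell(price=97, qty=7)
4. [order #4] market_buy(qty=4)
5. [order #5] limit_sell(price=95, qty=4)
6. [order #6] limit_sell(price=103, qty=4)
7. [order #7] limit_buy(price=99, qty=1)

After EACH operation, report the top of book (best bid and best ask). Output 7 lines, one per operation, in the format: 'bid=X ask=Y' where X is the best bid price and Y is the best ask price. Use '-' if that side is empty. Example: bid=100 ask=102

After op 1 [order #1] limit_sell(price=95, qty=10): fills=none; bids=[-] asks=[#1:10@95]
After op 2 [order #2] limit_sell(price=96, qty=3): fills=none; bids=[-] asks=[#1:10@95 #2:3@96]
After op 3 [order #3] limit_sell(price=97, qty=7): fills=none; bids=[-] asks=[#1:10@95 #2:3@96 #3:7@97]
After op 4 [order #4] market_buy(qty=4): fills=#4x#1:4@95; bids=[-] asks=[#1:6@95 #2:3@96 #3:7@97]
After op 5 [order #5] limit_sell(price=95, qty=4): fills=none; bids=[-] asks=[#1:6@95 #5:4@95 #2:3@96 #3:7@97]
After op 6 [order #6] limit_sell(price=103, qty=4): fills=none; bids=[-] asks=[#1:6@95 #5:4@95 #2:3@96 #3:7@97 #6:4@103]
After op 7 [order #7] limit_buy(price=99, qty=1): fills=#7x#1:1@95; bids=[-] asks=[#1:5@95 #5:4@95 #2:3@96 #3:7@97 #6:4@103]

Answer: bid=- ask=95
bid=- ask=95
bid=- ask=95
bid=- ask=95
bid=- ask=95
bid=- ask=95
bid=- ask=95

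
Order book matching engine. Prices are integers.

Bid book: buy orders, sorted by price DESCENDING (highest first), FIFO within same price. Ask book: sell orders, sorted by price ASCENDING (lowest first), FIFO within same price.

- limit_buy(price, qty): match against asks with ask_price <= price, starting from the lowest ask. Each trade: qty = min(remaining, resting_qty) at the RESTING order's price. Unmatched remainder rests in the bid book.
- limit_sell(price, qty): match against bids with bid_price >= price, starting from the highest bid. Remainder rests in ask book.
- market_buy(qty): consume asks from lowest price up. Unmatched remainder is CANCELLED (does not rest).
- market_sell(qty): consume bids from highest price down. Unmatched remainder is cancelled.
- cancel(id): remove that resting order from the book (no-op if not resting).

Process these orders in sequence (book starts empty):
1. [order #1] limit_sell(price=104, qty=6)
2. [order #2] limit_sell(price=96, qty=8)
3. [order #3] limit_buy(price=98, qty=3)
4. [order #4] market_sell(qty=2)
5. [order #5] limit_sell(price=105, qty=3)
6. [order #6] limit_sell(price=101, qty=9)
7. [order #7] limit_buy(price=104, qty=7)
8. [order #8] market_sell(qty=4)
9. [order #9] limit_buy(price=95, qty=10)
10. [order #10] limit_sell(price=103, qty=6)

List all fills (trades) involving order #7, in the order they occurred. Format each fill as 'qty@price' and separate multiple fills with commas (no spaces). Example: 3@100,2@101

Answer: 5@96,2@101

Derivation:
After op 1 [order #1] limit_sell(price=104, qty=6): fills=none; bids=[-] asks=[#1:6@104]
After op 2 [order #2] limit_sell(price=96, qty=8): fills=none; bids=[-] asks=[#2:8@96 #1:6@104]
After op 3 [order #3] limit_buy(price=98, qty=3): fills=#3x#2:3@96; bids=[-] asks=[#2:5@96 #1:6@104]
After op 4 [order #4] market_sell(qty=2): fills=none; bids=[-] asks=[#2:5@96 #1:6@104]
After op 5 [order #5] limit_sell(price=105, qty=3): fills=none; bids=[-] asks=[#2:5@96 #1:6@104 #5:3@105]
After op 6 [order #6] limit_sell(price=101, qty=9): fills=none; bids=[-] asks=[#2:5@96 #6:9@101 #1:6@104 #5:3@105]
After op 7 [order #7] limit_buy(price=104, qty=7): fills=#7x#2:5@96 #7x#6:2@101; bids=[-] asks=[#6:7@101 #1:6@104 #5:3@105]
After op 8 [order #8] market_sell(qty=4): fills=none; bids=[-] asks=[#6:7@101 #1:6@104 #5:3@105]
After op 9 [order #9] limit_buy(price=95, qty=10): fills=none; bids=[#9:10@95] asks=[#6:7@101 #1:6@104 #5:3@105]
After op 10 [order #10] limit_sell(price=103, qty=6): fills=none; bids=[#9:10@95] asks=[#6:7@101 #10:6@103 #1:6@104 #5:3@105]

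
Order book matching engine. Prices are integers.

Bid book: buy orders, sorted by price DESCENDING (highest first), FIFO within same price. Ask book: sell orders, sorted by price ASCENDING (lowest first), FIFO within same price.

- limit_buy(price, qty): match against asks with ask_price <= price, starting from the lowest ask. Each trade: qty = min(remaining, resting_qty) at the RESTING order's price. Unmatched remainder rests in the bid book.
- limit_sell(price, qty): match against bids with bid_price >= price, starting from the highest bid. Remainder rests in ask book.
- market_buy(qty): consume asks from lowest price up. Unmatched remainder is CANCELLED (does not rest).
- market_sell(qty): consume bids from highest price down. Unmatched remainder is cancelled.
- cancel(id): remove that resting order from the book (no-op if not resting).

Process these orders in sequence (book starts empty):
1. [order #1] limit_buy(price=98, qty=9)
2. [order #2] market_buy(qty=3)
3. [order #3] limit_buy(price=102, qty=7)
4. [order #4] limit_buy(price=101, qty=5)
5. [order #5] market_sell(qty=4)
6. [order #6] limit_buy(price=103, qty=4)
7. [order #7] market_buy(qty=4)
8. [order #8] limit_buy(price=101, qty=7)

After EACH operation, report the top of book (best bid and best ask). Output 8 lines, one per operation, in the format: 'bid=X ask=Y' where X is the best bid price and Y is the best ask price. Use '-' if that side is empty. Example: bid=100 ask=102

After op 1 [order #1] limit_buy(price=98, qty=9): fills=none; bids=[#1:9@98] asks=[-]
After op 2 [order #2] market_buy(qty=3): fills=none; bids=[#1:9@98] asks=[-]
After op 3 [order #3] limit_buy(price=102, qty=7): fills=none; bids=[#3:7@102 #1:9@98] asks=[-]
After op 4 [order #4] limit_buy(price=101, qty=5): fills=none; bids=[#3:7@102 #4:5@101 #1:9@98] asks=[-]
After op 5 [order #5] market_sell(qty=4): fills=#3x#5:4@102; bids=[#3:3@102 #4:5@101 #1:9@98] asks=[-]
After op 6 [order #6] limit_buy(price=103, qty=4): fills=none; bids=[#6:4@103 #3:3@102 #4:5@101 #1:9@98] asks=[-]
After op 7 [order #7] market_buy(qty=4): fills=none; bids=[#6:4@103 #3:3@102 #4:5@101 #1:9@98] asks=[-]
After op 8 [order #8] limit_buy(price=101, qty=7): fills=none; bids=[#6:4@103 #3:3@102 #4:5@101 #8:7@101 #1:9@98] asks=[-]

Answer: bid=98 ask=-
bid=98 ask=-
bid=102 ask=-
bid=102 ask=-
bid=102 ask=-
bid=103 ask=-
bid=103 ask=-
bid=103 ask=-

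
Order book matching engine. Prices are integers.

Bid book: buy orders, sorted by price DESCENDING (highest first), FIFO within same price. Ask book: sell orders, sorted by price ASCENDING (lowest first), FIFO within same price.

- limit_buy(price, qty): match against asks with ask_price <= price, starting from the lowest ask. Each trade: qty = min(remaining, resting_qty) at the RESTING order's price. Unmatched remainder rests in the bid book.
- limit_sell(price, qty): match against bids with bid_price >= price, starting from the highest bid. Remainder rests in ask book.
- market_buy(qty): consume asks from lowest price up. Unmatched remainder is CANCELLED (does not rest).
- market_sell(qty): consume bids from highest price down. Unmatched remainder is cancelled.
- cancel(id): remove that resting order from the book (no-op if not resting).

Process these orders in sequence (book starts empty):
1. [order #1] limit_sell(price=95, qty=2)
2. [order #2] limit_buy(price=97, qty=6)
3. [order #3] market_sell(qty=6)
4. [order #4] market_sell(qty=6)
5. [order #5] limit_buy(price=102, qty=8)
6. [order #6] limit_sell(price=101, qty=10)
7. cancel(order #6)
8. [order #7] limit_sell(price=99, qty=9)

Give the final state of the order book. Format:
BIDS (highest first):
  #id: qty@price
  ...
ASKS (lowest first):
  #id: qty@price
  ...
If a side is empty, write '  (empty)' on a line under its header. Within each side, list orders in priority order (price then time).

After op 1 [order #1] limit_sell(price=95, qty=2): fills=none; bids=[-] asks=[#1:2@95]
After op 2 [order #2] limit_buy(price=97, qty=6): fills=#2x#1:2@95; bids=[#2:4@97] asks=[-]
After op 3 [order #3] market_sell(qty=6): fills=#2x#3:4@97; bids=[-] asks=[-]
After op 4 [order #4] market_sell(qty=6): fills=none; bids=[-] asks=[-]
After op 5 [order #5] limit_buy(price=102, qty=8): fills=none; bids=[#5:8@102] asks=[-]
After op 6 [order #6] limit_sell(price=101, qty=10): fills=#5x#6:8@102; bids=[-] asks=[#6:2@101]
After op 7 cancel(order #6): fills=none; bids=[-] asks=[-]
After op 8 [order #7] limit_sell(price=99, qty=9): fills=none; bids=[-] asks=[#7:9@99]

Answer: BIDS (highest first):
  (empty)
ASKS (lowest first):
  #7: 9@99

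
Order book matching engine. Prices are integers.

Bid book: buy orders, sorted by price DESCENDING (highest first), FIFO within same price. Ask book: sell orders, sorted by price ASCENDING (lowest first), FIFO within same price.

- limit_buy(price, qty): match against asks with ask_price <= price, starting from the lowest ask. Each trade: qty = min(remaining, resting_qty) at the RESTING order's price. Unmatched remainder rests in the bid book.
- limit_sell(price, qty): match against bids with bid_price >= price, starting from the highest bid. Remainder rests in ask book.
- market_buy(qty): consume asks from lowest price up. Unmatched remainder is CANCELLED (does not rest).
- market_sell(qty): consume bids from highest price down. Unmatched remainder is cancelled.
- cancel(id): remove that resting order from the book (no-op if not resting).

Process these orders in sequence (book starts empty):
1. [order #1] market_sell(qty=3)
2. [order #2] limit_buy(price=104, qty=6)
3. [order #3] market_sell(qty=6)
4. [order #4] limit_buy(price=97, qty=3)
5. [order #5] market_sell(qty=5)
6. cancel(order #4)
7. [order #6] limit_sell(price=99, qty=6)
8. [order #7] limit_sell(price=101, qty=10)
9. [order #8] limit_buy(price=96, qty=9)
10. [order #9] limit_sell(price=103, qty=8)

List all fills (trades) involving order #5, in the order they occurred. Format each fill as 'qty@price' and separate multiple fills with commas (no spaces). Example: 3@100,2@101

After op 1 [order #1] market_sell(qty=3): fills=none; bids=[-] asks=[-]
After op 2 [order #2] limit_buy(price=104, qty=6): fills=none; bids=[#2:6@104] asks=[-]
After op 3 [order #3] market_sell(qty=6): fills=#2x#3:6@104; bids=[-] asks=[-]
After op 4 [order #4] limit_buy(price=97, qty=3): fills=none; bids=[#4:3@97] asks=[-]
After op 5 [order #5] market_sell(qty=5): fills=#4x#5:3@97; bids=[-] asks=[-]
After op 6 cancel(order #4): fills=none; bids=[-] asks=[-]
After op 7 [order #6] limit_sell(price=99, qty=6): fills=none; bids=[-] asks=[#6:6@99]
After op 8 [order #7] limit_sell(price=101, qty=10): fills=none; bids=[-] asks=[#6:6@99 #7:10@101]
After op 9 [order #8] limit_buy(price=96, qty=9): fills=none; bids=[#8:9@96] asks=[#6:6@99 #7:10@101]
After op 10 [order #9] limit_sell(price=103, qty=8): fills=none; bids=[#8:9@96] asks=[#6:6@99 #7:10@101 #9:8@103]

Answer: 3@97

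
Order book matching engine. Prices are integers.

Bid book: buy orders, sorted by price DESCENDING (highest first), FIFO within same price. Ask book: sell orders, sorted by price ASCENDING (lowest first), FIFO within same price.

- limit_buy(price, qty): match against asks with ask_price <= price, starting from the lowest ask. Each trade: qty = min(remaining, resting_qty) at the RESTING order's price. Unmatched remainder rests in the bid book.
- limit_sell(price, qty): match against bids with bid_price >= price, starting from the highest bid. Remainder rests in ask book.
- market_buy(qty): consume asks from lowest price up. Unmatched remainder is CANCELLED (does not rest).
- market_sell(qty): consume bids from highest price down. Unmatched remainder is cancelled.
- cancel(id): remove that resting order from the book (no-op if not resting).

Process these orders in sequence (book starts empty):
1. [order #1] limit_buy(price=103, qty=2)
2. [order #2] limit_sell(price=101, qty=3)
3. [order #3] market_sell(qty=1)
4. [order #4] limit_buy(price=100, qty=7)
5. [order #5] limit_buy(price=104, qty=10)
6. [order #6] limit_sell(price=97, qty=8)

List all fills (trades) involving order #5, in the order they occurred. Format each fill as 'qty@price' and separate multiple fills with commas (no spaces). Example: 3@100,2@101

Answer: 1@101,8@104

Derivation:
After op 1 [order #1] limit_buy(price=103, qty=2): fills=none; bids=[#1:2@103] asks=[-]
After op 2 [order #2] limit_sell(price=101, qty=3): fills=#1x#2:2@103; bids=[-] asks=[#2:1@101]
After op 3 [order #3] market_sell(qty=1): fills=none; bids=[-] asks=[#2:1@101]
After op 4 [order #4] limit_buy(price=100, qty=7): fills=none; bids=[#4:7@100] asks=[#2:1@101]
After op 5 [order #5] limit_buy(price=104, qty=10): fills=#5x#2:1@101; bids=[#5:9@104 #4:7@100] asks=[-]
After op 6 [order #6] limit_sell(price=97, qty=8): fills=#5x#6:8@104; bids=[#5:1@104 #4:7@100] asks=[-]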